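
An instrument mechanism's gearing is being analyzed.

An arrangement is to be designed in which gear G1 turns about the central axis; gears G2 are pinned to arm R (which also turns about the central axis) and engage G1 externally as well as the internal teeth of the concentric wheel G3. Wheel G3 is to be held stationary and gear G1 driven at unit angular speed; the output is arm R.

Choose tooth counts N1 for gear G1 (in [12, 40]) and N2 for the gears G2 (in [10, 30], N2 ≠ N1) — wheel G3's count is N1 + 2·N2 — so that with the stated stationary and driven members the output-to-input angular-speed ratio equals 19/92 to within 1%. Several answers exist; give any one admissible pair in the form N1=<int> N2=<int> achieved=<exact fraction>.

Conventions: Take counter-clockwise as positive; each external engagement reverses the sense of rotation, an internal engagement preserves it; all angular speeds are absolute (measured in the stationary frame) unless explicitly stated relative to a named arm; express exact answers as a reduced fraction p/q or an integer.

N1=19 N2=27 achieved=19/92

topology: planetary set — design target 19/92, arm = carrier (Willis)
Willis with ω_ring = 0: ω_arm/ω_sun = N1/(N1+N3); set equal to 19/92  ⇒  N3/N1 = 1/(19/92) − 1 = 73/19
N3 = N1 + 2·N2  ⇒  N2/N1 = (N3/N1 − 1)/2 = (73/19 − 1)/2 = 27/19
smallest multiple with N1 ≥ 12 and N2 ≥ 10: k = 1  ⇒  N1 = 1·19 = 19, N2 = 1·27 = 27 (N1 ≤ 40, N2 ≤ 30, N2 ≠ N1 ✓), N3 = 19 + 2·27 = 73
check: N1/(N1+N3) with N1 = 19, N3 = 73 gives 19/92; |achieved − target| = 0 ≤ 19/9200 ✓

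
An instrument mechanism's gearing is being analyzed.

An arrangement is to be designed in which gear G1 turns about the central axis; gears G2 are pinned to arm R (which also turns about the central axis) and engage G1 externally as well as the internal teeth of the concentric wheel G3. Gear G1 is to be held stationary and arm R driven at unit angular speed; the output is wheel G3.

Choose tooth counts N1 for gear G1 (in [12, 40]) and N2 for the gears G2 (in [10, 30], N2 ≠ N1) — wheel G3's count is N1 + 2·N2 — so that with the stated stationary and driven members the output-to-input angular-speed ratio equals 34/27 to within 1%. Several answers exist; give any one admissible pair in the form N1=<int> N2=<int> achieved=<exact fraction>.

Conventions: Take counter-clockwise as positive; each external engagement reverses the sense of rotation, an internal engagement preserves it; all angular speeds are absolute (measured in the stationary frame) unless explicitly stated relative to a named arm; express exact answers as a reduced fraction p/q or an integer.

N1=14 N2=20 achieved=34/27

planetary set to be sized for 34/27 (Willis relation)
Willis with ω_sun = 0: ω_ring/ω_arm = (N1+N3)/N3; set equal to 34/27  ⇒  N3/N1 = 1/(34/27 − 1) = 27/7
N3 = N1 + 2·N2  ⇒  N2/N1 = (N3/N1 − 1)/2 = (27/7 − 1)/2 = 10/7
smallest multiple with N1 ≥ 12 and N2 ≥ 10: k = 2  ⇒  N1 = 2·7 = 14, N2 = 2·10 = 20 (N1 ≤ 40, N2 ≤ 30, N2 ≠ N1 ✓), N3 = 14 + 2·20 = 54
check: (N1+N3)/N3 with N1 = 14, N3 = 54 gives 34/27; |achieved − target| = 0 ≤ 17/1350 ✓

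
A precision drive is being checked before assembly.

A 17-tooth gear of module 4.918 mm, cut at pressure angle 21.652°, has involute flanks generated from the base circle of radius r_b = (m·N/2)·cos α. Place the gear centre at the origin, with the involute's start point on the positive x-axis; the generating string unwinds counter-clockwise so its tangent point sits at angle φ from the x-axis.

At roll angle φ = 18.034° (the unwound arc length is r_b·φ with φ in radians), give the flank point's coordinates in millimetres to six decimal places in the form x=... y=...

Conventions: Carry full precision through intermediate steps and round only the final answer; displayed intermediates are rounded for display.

topology: single-mesh involute geometry — m = 4.918, N = 17
pitch radius r_p = m·N/2 = 4.918·17/2 = 41.803000
base radius r_b = r_p·cos α = 41.803000·cos 21.652° = 38.853464
roll angle φ = 18.034° = 0.31475268 rad
x = r_b·(cos φ + φ·sin φ) = 40.730651
y = r_b·(sin φ − φ·cos φ) = 0.399860

x=40.730651 y=0.399860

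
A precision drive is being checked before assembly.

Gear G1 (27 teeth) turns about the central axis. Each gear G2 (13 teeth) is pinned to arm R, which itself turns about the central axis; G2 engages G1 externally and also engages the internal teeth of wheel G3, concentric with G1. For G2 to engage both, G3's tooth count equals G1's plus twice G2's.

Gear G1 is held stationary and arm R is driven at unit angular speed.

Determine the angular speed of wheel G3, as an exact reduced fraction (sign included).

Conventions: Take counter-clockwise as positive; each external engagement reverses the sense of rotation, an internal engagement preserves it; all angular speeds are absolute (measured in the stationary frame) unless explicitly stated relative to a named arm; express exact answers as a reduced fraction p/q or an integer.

recognized (axles ride arm R): planetary set, 27/13/53 teeth
ring teeth: 27 + 2·13 = 53
27(ω_sun−ω_arm) = −53(ω_ring−ω_arm),  ω_sun = 0, ω_arm = 1
ω_ring = 1 − (27/53)(0−1) = 80/53
exact speed ratio = 80/53

80/53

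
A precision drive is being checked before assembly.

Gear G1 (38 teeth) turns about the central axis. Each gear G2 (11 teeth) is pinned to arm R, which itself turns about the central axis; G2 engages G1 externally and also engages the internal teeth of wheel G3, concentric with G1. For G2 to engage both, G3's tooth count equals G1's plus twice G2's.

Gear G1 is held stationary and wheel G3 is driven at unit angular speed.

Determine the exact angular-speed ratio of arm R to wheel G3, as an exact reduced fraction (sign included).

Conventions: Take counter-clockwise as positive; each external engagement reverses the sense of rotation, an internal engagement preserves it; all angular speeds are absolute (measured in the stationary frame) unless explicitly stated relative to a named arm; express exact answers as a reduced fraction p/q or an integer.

topology: planetary set — G1 38T / G2 11T / G3 60T, arm = carrier (Willis)
ring teeth: 38 + 2·11 = 60
38(ω_sun−ω_arm) = −60(ω_ring−ω_arm),  ω_sun = 0, ω_ring = 1
38(0−ω_arm) = −60(1−ω_arm)  ⇒  98·ω_arm = 60  ⇒  ω_arm = 30/49
ω_out/ω_in = 30/49

30/49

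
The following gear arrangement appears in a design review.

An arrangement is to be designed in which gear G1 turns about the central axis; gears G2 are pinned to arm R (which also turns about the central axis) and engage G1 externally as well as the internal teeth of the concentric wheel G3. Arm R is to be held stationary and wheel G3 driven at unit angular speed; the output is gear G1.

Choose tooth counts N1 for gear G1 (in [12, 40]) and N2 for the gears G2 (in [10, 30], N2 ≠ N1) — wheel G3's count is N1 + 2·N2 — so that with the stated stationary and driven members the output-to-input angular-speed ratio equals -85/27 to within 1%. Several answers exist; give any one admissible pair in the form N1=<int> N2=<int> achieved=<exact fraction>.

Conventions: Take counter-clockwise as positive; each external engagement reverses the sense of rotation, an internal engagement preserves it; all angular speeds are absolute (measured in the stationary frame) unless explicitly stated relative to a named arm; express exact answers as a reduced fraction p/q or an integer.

design class (target -85/27): planetary set
Willis with ω_arm = 0: ω_sun/ω_ring = −N3/N1; set equal to -85/27  ⇒  N3/N1 = −(-85/27) = 85/27
N3 = N1 + 2·N2  ⇒  N2/N1 = (N3/N1 − 1)/2 = (85/27 − 1)/2 = 29/27
smallest multiple with N1 ≥ 12 and N2 ≥ 10: k = 1  ⇒  N1 = 1·27 = 27, N2 = 1·29 = 29 (N1 ≤ 40, N2 ≤ 30, N2 ≠ N1 ✓), N3 = 27 + 2·29 = 85
check: −N3/N1 with N1 = 27, N3 = 85 gives -85/27; |achieved − target| = 0 ≤ 17/540 ✓

N1=27 N2=29 achieved=-85/27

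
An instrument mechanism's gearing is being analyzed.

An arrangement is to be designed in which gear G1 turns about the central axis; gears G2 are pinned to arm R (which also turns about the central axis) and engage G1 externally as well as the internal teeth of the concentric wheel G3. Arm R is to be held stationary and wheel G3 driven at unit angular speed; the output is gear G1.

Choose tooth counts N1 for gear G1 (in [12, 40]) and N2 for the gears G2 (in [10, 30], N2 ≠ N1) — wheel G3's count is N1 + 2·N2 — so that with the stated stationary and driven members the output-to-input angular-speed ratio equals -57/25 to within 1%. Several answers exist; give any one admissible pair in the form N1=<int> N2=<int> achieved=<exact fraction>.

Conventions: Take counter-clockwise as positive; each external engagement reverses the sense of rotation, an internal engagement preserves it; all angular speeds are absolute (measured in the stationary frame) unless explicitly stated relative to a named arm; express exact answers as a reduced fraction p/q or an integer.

N1=25 N2=16 achieved=-57/25

class = planetary set [ratio -57/25 wanted; Willis about the carrier]
Willis with ω_arm = 0: ω_sun/ω_ring = −N3/N1; set equal to -57/25  ⇒  N3/N1 = −(-57/25) = 57/25
N3 = N1 + 2·N2  ⇒  N2/N1 = (N3/N1 − 1)/2 = (57/25 − 1)/2 = 16/25
smallest multiple with N1 ≥ 12 and N2 ≥ 10: k = 1  ⇒  N1 = 1·25 = 25, N2 = 1·16 = 16 (N1 ≤ 40, N2 ≤ 30, N2 ≠ N1 ✓), N3 = 25 + 2·16 = 57
check: −N3/N1 with N1 = 25, N3 = 57 gives -57/25; |achieved − target| = 0 ≤ 57/2500 ✓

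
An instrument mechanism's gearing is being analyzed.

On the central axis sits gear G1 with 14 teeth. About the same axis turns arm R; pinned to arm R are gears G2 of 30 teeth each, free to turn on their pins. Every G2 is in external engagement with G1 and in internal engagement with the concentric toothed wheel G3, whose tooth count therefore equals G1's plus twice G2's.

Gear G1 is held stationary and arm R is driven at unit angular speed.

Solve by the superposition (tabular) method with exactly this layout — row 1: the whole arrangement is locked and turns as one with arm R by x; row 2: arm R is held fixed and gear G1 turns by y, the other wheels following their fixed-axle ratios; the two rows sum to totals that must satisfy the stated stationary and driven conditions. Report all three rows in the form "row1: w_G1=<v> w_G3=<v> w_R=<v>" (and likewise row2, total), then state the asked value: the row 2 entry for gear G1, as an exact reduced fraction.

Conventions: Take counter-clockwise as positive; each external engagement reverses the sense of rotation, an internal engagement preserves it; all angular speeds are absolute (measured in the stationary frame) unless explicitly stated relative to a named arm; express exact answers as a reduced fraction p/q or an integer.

row1: w_G1=1 w_G3=1 w_R=1
row2: w_G1=-1 w_G3=7/37 w_R=0
total: w_G1=0 w_G3=44/37 w_R=1
asked value: -1

class = planetary set [G3 = 14+2·30 = 74; Willis about the carrier]
superposition row 1 [locked train]: every member turns x
superposition row 2 [arm held]: sun y, ring −(14/74)·y, arm 0
boundary: total ω_sun = x + y = 0 and total ω_arm = x = 1  ⇒  y = -1, x = 1
row 2 ring = −(14/74)·(-1) = 7/37
totals (row 1 + row 2): sun 1 + (-1) = 0, ring 1 + 7/37 = 44/37, arm 1 + 0 = 1
asked cell (row2, sun) = -1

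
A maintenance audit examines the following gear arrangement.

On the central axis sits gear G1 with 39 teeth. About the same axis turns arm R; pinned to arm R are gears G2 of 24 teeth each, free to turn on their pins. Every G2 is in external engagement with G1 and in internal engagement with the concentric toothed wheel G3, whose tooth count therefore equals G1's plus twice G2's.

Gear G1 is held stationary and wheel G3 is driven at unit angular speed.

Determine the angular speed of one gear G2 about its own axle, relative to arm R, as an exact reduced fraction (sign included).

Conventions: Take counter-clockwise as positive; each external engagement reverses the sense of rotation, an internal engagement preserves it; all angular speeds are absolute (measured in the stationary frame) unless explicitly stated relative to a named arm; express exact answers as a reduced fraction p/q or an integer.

377/336

topology: planetary set — G1 39T / G2 24T / G3 87T, arm = carrier (Willis)
ring teeth: 39 + 2·24 = 87
39(ω_sun−ω_arm) = −87(ω_ring−ω_arm),  ω_sun = 0, ω_ring = 1
39(0−ω_arm) = −87(1−ω_arm)  ⇒  126·ω_arm = 87  ⇒  ω_arm = 29/42
sun–planet mesh: 39·(0−29/42) = −24·(ω_p−ω_arm)  ⇒  ω_p−ω_arm = 377/336
exact speed ratio = 377/336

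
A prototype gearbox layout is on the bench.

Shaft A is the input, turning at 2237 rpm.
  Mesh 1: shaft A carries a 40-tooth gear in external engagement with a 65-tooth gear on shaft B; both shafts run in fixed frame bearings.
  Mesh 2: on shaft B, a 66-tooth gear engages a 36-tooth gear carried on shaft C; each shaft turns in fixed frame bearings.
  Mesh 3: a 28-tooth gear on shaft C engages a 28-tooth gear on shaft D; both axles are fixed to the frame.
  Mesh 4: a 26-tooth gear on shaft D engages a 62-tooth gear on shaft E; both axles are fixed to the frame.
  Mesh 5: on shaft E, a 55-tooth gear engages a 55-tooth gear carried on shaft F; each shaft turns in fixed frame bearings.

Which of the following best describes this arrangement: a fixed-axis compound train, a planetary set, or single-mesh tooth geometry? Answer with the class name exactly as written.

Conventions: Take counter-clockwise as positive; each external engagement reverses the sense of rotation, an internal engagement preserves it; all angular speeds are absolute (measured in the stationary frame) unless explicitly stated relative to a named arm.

fixed-axis compound train

5-mesh fixed-axis compound train (all bearings frame-fixed)
classification: fixed-axis compound train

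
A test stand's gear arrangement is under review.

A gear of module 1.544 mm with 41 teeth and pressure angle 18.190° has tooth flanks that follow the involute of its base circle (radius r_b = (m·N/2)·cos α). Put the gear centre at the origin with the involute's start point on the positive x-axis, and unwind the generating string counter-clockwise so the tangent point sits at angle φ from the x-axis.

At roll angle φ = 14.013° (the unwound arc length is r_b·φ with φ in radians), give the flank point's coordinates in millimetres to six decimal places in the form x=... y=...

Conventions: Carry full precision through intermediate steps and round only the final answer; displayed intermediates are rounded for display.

recognized (one wheel, involute flank): single-mesh tooth geometry, m = 1.544, N = 41
pitch radius r_p = m·N/2 = 1.544·41/2 = 31.652000
base radius r_b = r_p·cos α = 31.652000·cos 18.190° = 30.070240
roll angle φ = 14.013° = 0.24457299 rad
x = r_b·(cos φ + φ·sin φ) = 30.956176
y = r_b·(sin φ − φ·cos φ) = 0.145761

x=30.956176 y=0.145761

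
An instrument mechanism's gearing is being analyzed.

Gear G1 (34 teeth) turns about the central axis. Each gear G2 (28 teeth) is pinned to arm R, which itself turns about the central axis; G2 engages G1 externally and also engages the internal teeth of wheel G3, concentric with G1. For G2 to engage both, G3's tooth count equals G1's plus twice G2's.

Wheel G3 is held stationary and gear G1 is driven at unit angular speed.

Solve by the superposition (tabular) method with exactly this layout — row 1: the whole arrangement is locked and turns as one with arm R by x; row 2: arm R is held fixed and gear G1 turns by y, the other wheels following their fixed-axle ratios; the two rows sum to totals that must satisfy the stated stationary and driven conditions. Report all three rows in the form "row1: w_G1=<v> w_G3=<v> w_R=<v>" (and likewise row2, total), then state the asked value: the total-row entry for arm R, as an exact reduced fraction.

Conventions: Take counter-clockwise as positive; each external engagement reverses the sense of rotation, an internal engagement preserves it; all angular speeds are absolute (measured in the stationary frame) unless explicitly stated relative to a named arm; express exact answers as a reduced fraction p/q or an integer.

recognized (axles ride arm R): planetary set, 34/28/90 teeth
row 1: whole set turns with the arm by x
row 2: sun turns y, ring = −(34/90)·y, arm 0
boundary: total ω_ring = x − (34/90)·y = 0 and total ω_sun = x + y = 1  ⇒  y = 45/62, x = 17/62
row 2 ring = −(34/90)·45/62 = -17/62
totals (row 1 + row 2): sun 17/62 + 45/62 = 1, ring 17/62 + (-17/62) = 0, arm 17/62 + 0 = 17/62
asked cell (total, arm) = 17/62

row1: w_G1=17/62 w_G3=17/62 w_R=17/62
row2: w_G1=45/62 w_G3=-17/62 w_R=0
total: w_G1=1 w_G3=0 w_R=17/62
asked value: 17/62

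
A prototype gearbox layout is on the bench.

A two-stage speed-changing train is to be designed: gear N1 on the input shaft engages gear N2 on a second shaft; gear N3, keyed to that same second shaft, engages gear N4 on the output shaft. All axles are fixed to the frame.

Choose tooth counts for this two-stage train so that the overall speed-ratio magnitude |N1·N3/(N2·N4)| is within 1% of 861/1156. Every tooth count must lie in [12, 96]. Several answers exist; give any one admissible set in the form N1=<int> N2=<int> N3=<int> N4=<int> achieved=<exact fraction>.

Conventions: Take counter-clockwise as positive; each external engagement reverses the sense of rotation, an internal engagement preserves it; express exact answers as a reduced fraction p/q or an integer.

N1=21 N2=17 N3=41 N4=68 achieved=861/1156

design class (target 861/1156): fixed-axis compound train
target = 861/1156 in lowest terms: an exact hit needs N1·N3 = k·861 and N2·N4 = k·1156 for one integer k, every count in [12, 96]; additionally prefer no 1:1 stage (N1 ≠ N2, N3 ≠ N4)
k = 1: N1·N3 = 861 = 21·41, N2·N4 = 1156 = 17·68
achieved = 21·41/(17·68) = 861/1156; |achieved − target| = 0 ≤ 861/115600 ✓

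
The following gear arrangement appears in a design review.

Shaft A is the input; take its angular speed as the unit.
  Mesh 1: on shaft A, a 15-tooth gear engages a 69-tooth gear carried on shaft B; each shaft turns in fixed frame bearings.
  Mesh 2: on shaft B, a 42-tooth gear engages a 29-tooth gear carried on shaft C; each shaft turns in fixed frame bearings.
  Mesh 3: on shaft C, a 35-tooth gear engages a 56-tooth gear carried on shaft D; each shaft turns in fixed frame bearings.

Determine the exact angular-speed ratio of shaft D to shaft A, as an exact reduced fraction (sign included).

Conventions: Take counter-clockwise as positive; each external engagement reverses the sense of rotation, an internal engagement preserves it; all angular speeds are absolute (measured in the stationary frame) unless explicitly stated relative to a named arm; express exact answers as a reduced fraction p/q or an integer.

-525/2668

class = fixed-axis compound train [3 meshes; 3 ratios multiply, 3 sense flips]
mesh 1 [15T→69T]: running ratio 5/23, sense −
mesh 2 [42T→29T]: running ratio 210/667, sense +
mesh 3 [35T→56T]: running ratio 525/2668, sense −
ω_out/ω_in = -525/2668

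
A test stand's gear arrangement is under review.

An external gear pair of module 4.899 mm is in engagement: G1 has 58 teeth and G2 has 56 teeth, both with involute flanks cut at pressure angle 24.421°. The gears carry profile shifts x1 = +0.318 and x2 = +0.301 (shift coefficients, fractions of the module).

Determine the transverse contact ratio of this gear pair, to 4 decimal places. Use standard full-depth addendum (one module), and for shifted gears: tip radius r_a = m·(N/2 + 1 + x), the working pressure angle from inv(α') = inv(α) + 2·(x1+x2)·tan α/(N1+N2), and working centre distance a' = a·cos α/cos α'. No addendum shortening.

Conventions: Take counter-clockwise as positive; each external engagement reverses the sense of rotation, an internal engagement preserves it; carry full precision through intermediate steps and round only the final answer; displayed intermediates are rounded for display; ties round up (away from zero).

class = single-mesh tooth geometry [involute pair 58T × 56T, m = 4.899]
base radii: r_b1 = 129.360219, r_b2 = 124.899521
tip radii: r_a1 = 148.527882, r_a2 = 143.545599
inv(α') = inv(24.421°) + 2·(+0.318+0.301)·tan α/(58+56) = 0.03276623  ⇒  α' = 25.71195°
a' = a·cos α / cos α' = 279.2430·cos 24.421°/cos 25.71195° = 282.201489
action lengths: √(r_a1²−r_b1²) = 72.982639, √(r_a2²−r_b2²) = 70.749195
base pitch p_b = π·m·cos α = 14.013694
CR = (72.982639 + 70.749195 − 282.201489·sin 25.71195°)/14.013694 = 1.519910
contact ratio ≈ 1.5199

1.5199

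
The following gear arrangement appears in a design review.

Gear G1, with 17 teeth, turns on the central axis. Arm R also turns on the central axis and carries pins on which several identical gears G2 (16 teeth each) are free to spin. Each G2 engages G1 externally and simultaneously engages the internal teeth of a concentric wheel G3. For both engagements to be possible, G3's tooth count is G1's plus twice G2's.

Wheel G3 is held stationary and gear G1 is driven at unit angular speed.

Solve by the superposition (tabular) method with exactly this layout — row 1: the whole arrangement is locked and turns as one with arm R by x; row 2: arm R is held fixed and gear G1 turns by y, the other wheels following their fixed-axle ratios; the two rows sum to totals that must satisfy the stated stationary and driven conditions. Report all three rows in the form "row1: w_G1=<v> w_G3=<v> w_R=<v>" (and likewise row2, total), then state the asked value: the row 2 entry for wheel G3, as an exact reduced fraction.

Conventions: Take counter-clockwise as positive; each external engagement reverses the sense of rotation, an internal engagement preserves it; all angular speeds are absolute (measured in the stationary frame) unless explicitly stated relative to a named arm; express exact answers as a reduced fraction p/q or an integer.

row1: w_G1=17/66 w_G3=17/66 w_R=17/66
row2: w_G1=49/66 w_G3=-17/66 w_R=0
total: w_G1=1 w_G3=0 w_R=17/66
asked value: -17/66

class = planetary set [G3 = 17+2·16 = 49; Willis about the carrier]
row 1 — lock + rotate with arm: ω_sun = ω_ring = ω_arm = x
row 2 — arm fixed, fixed-axis ratios: sun y, ring −(17/49)·y, arm 0
boundary: total ω_ring = x − (17/49)·y = 0 and total ω_sun = x + y = 1  ⇒  y = 49/66, x = 17/66
row 2 ring = −(17/49)·49/66 = -17/66
totals (row 1 + row 2): sun 17/66 + 49/66 = 1, ring 17/66 + (-17/66) = 0, arm 17/66 + 0 = 17/66
asked cell (row2, ring) = -17/66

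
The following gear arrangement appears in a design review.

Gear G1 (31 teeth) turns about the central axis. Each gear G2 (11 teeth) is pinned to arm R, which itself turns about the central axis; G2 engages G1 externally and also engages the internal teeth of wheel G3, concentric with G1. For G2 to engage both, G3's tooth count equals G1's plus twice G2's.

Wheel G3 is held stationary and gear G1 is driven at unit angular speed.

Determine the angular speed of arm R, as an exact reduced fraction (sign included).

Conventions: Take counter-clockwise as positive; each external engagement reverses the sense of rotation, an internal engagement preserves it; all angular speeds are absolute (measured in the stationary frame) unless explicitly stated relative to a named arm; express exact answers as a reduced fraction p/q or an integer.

31/84

planetary set (31T centre, 11T on arm, 53T internal) — Willis relation
ring teeth: 31 + 2·11 = 53
31(ω_sun−ω_arm) = −53(ω_ring−ω_arm),  ω_ring = 0, ω_sun = 1
31(1−ω_arm) = −53(0−ω_arm)  ⇒  84·ω_arm = 31  ⇒  ω_arm = 31/84
exact speed ratio = 31/84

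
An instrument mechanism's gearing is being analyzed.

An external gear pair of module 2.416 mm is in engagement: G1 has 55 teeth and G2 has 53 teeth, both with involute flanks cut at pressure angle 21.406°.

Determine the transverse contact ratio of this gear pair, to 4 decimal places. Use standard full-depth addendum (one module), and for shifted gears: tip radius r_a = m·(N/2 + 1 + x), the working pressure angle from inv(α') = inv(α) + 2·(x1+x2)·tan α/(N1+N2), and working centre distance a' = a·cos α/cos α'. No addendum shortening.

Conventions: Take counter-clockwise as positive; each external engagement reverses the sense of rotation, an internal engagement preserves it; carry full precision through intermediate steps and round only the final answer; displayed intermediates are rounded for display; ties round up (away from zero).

1.6950

topology: single-mesh involute geometry — m = 2.416, 55T/53T pair
base radii: r_b1 = 61.856809, r_b2 = 59.607471
tip radii: r_a1 = 68.856000, r_a2 = 66.440000
no profile shift: α' = α, a' = a
action lengths: √(r_a1²−r_b1²) = 30.247047, √(r_a2²−r_b2²) = 29.346601
base pitch p_b = π·m·cos α = 7.066505
CR = (30.247047 + 29.346601 − 130.464000·sin 21.40600°)/7.066505 = 1.694988
contact ratio ≈ 1.6950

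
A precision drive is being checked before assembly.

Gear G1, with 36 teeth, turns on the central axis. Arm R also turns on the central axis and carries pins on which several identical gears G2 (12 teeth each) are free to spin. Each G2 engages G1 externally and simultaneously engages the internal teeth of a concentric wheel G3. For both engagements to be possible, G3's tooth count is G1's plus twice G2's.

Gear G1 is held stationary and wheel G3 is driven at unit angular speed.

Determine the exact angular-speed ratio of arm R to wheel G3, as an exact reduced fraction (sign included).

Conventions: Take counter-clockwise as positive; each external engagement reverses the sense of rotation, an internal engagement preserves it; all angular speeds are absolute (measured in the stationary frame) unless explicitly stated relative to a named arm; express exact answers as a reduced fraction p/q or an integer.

5/8

topology: planetary set — G1 36T / G2 12T / G3 60T, arm = carrier (Willis)
ring teeth: 36 + 2·12 = 60
36(ω_sun−ω_arm) = −60(ω_ring−ω_arm),  ω_sun = 0, ω_ring = 1
36(0−ω_arm) = −60(1−ω_arm)  ⇒  96·ω_arm = 60  ⇒  ω_arm = 5/8
ω_out/ω_in = 5/8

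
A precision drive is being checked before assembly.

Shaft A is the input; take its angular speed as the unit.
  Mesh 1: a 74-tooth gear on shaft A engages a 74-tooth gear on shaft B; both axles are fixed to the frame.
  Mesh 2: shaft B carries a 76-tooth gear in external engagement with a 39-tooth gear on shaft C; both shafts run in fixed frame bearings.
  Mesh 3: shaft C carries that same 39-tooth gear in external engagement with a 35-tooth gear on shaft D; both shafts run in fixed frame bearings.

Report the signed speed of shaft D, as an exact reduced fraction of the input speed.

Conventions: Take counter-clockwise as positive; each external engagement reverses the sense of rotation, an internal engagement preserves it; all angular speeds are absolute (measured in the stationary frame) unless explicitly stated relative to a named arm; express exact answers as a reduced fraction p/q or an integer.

3-mesh fixed-axis compound train (all bearings frame-fixed)
mesh 1 [74T→74T]: |ω|/ω_in = 1×74/74 = 1, sense flips to −
mesh 2 [76T→39T]: |ω|/ω_in = 1×76/39 = 76/39, sense flips to +
mesh 3 [39T→35T]: |ω|/ω_in = (76/39)×39/35 = 76/35, sense flips to −
signed output speed (× input speed) = -76/35

-76/35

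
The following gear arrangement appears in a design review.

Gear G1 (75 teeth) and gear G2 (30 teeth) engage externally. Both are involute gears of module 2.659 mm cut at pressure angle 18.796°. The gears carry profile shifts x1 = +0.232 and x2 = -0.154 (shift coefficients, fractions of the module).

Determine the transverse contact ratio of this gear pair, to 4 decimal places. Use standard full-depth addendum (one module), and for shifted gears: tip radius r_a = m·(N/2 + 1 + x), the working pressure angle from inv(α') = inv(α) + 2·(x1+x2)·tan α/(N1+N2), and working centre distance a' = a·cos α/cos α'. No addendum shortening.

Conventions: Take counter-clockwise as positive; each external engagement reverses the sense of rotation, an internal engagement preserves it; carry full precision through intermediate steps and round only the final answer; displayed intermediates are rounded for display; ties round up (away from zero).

class = single-mesh tooth geometry [involute pair 75T × 30T, m = 2.659]
base radii: r_b1 = 94.395007, r_b2 = 37.758003
tip radii: r_a1 = 102.988388, r_a2 = 42.134514
inv(α') = inv(18.796°) + 2·(+0.232-0.154)·tan α/(75+30) = 0.01280344  ⇒  α' = 19.04261°
a' = a·cos α / cos α' = 139.5975·cos 18.796°/cos 19.04261° = 139.803596
action lengths: √(r_a1²−r_b1²) = 41.184835, √(r_a2²−r_b2²) = 18.698943
base pitch p_b = π·m·cos α = 7.908018
CR = (41.184835 + 18.698943 − 139.803596·sin 19.04261°)/7.908018 = 1.804483
contact ratio ≈ 1.8045

1.8045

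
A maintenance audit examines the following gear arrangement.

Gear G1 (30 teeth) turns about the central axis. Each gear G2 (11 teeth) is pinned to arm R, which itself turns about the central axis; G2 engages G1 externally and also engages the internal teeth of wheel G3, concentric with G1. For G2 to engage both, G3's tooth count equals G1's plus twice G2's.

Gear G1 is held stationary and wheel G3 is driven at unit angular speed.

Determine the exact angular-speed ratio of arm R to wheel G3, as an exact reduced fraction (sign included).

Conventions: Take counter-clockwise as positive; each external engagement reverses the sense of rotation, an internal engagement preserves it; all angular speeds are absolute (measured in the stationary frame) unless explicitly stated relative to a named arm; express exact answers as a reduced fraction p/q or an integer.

26/41

planetary set (30T centre, 11T on arm, 52T internal) — Willis relation
ring teeth: 30 + 2·11 = 52
30(ω_sun−ω_arm) = −52(ω_ring−ω_arm),  ω_sun = 0, ω_ring = 1
30(0−ω_arm) = −52(1−ω_arm)  ⇒  82·ω_arm = 52  ⇒  ω_arm = 26/41
ω_out/ω_in = 26/41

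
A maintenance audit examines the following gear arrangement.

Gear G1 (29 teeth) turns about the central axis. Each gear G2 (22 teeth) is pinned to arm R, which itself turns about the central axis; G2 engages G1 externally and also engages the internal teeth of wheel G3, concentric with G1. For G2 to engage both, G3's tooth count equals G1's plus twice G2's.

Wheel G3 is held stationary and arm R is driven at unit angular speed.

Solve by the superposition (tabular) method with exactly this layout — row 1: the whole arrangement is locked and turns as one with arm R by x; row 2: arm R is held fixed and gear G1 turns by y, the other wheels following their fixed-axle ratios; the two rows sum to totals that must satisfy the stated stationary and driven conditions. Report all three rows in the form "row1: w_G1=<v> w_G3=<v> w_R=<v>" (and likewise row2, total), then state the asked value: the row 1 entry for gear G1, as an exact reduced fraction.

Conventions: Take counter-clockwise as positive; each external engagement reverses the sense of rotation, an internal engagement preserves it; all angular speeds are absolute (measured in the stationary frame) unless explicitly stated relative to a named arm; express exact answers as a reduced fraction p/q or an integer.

planetary set (29T centre, 22T on arm, 73T internal) — Willis relation
superposition row 1 [locked train]: every member turns x
row 2: sun turns y, ring = −(29/73)·y, arm 0
boundary: total ω_ring = x − (29/73)·y = 0 and total ω_arm = x = 1  ⇒  y = 73/29, x = 1
row 2 ring = −(29/73)·73/29 = -1
totals (row 1 + row 2): sun 1 + 73/29 = 102/29, ring 1 + (-1) = 0, arm 1 + 0 = 1
asked cell (row1, sun) = 1

row1: w_G1=1 w_G3=1 w_R=1
row2: w_G1=73/29 w_G3=-1 w_R=0
total: w_G1=102/29 w_G3=0 w_R=1
asked value: 1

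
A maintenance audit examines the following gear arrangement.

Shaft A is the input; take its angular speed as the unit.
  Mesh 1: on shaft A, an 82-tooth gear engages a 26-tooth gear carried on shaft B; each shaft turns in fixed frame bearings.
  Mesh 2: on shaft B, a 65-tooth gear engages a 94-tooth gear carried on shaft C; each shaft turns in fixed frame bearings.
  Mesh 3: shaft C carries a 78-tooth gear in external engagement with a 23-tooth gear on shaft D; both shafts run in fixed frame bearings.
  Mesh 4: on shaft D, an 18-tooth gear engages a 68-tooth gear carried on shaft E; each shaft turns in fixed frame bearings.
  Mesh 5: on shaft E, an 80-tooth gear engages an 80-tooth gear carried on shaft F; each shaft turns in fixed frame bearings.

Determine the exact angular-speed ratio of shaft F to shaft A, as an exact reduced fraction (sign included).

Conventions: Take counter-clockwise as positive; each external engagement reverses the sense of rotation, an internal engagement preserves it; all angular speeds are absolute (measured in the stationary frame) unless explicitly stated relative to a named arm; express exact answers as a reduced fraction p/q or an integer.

class = fixed-axis compound train [5 meshes; 5 ratios multiply, 5 sense flips]
mesh 1 [82T→26T]: running ratio 41/13, sense −
mesh 2 [65T→94T]: running ratio 205/94, sense +
mesh 3 [78T→23T]: running ratio 7995/1081, sense −
mesh 4 [18T→68T]: running ratio 71955/36754, sense +
mesh 5 [80T→80T]: running ratio 71955/36754, sense −
ω_out/ω_in = -71955/36754

-71955/36754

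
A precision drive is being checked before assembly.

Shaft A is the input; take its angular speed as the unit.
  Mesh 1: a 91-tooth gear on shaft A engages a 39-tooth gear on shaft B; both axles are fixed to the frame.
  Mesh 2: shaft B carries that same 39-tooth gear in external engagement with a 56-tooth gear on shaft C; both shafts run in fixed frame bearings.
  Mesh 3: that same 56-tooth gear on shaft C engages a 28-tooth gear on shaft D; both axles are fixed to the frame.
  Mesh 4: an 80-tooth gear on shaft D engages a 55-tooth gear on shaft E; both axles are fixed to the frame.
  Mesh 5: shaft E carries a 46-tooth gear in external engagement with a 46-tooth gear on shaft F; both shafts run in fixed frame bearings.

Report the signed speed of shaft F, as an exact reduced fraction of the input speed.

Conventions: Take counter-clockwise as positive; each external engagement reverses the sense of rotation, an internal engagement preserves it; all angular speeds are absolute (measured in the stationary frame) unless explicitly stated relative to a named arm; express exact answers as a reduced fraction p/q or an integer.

5-mesh fixed-axis compound train (all bearings frame-fixed)
mesh 1 [91T→39T]: |ω|/ω_in = 1×91/39 = 7/3, sense flips to −
mesh 2 [39T→56T]: |ω|/ω_in = (7/3)×39/56 = 13/8, sense flips to +
mesh 3 [56T→28T]: |ω|/ω_in = (13/8)×56/28 = 13/4, sense flips to −
mesh 4 [80T→55T]: |ω|/ω_in = (13/4)×80/55 = 52/11, sense flips to +
mesh 5 [46T→46T]: |ω|/ω_in = (52/11)×46/46 = 52/11, sense flips to −
signed output speed (× input speed) = -52/11

-52/11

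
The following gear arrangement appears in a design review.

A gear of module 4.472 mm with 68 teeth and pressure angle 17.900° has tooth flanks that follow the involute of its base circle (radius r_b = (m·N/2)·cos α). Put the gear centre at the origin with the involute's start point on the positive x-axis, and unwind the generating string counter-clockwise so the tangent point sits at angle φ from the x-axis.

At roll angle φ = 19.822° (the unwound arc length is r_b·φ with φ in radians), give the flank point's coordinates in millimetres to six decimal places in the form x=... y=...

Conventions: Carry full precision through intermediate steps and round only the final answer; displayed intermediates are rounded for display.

single-mesh involute tooth geometry (68T wheel at module 4.472)
pitch radius r_p = m·N/2 = 4.472·68/2 = 152.048000
base radius r_b = r_p·cos α = 152.048000·cos 17.900° = 144.688026
roll angle φ = 19.822° = 0.34595916 rad
x = r_b·(cos φ + φ·sin φ) = 153.089350
y = r_b·(sin φ − φ·cos φ) = 1.973236

x=153.089350 y=1.973236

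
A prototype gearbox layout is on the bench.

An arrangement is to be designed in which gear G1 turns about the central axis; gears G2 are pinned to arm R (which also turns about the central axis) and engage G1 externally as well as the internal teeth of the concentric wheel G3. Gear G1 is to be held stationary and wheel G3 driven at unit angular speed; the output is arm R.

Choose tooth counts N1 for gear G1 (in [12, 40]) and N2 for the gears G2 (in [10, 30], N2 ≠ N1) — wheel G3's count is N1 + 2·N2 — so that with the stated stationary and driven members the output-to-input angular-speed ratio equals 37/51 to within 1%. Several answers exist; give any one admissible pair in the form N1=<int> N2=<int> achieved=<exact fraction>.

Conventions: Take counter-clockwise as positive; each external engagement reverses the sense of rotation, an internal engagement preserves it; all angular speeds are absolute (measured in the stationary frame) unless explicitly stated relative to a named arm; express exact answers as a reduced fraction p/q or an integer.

planetary set to be sized for 37/51 (Willis relation)
Willis with ω_sun = 0: ω_arm/ω_ring = N3/(N1+N3); set equal to 37/51  ⇒  N3/N1 = (37/51)/(1 − 37/51) = 37/14
N3 = N1 + 2·N2  ⇒  N2/N1 = (N3/N1 − 1)/2 = (37/14 − 1)/2 = 23/28
smallest multiple with N1 ≥ 12 and N2 ≥ 10: k = 1  ⇒  N1 = 1·28 = 28, N2 = 1·23 = 23 (N1 ≤ 40, N2 ≤ 30, N2 ≠ N1 ✓), N3 = 28 + 2·23 = 74
check: N3/(N1+N3) with N1 = 28, N3 = 74 gives 37/51; |achieved − target| = 0 ≤ 37/5100 ✓

N1=28 N2=23 achieved=37/51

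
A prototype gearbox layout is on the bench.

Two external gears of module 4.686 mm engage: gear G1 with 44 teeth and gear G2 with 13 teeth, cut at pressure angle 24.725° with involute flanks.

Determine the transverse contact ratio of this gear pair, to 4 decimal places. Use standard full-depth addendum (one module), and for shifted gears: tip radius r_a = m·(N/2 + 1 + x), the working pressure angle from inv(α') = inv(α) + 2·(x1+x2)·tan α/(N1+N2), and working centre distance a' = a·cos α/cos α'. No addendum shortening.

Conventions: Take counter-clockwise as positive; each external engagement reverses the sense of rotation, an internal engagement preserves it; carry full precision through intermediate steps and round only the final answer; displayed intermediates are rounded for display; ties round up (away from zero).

1.4340

recognized (one external pair, fixed centres): single-mesh tooth geometry, m = 4.686, N1 = 44, N2 = 13
base radii: r_b1 = 93.641119, r_b2 = 27.666694
tip radii: r_a1 = 107.778000, r_a2 = 35.145000
no profile shift: α' = α, a' = a
action lengths: √(r_a1²−r_b1²) = 53.361391, √(r_a2²−r_b2²) = 21.673141
base pitch p_b = π·m·cos α = 13.371921
CR = (53.361391 + 21.673141 − 133.551000·sin 24.72500°)/13.371921 = 1.433977
contact ratio ≈ 1.4340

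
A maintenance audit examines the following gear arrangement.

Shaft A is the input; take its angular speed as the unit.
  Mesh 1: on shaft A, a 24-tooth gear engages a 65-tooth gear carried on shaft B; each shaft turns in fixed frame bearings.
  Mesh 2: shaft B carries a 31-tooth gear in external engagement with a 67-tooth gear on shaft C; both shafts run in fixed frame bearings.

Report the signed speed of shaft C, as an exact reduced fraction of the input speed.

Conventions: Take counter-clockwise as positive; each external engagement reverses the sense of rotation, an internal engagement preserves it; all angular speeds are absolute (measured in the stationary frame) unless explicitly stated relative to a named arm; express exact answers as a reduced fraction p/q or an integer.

744/4355

2-mesh fixed-axis compound train (all bearings frame-fixed)
mesh 1 [24T→65T]: |ω|/ω_in = 1×24/65 = 24/65, sense flips to −
mesh 2 [31T→67T]: |ω|/ω_in = (24/65)×31/67 = 744/4355, sense flips to +
signed output speed (× input speed) = 744/4355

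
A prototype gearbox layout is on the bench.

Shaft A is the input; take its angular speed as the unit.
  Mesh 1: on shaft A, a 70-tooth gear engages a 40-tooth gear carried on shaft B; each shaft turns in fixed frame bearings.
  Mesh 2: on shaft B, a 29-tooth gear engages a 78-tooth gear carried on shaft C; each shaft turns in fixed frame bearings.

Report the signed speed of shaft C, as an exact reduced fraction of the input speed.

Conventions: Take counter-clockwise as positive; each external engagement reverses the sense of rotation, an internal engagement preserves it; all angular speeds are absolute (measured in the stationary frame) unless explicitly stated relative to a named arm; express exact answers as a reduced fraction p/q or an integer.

2-mesh fixed-axis compound train (all bearings frame-fixed)
mesh 1 [70T→40T]: |ω|/ω_in = 1×70/40 = 7/4, sense flips to −
mesh 2 [29T→78T]: |ω|/ω_in = (7/4)×29/78 = 203/312, sense flips to +
signed output speed (× input speed) = 203/312

203/312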